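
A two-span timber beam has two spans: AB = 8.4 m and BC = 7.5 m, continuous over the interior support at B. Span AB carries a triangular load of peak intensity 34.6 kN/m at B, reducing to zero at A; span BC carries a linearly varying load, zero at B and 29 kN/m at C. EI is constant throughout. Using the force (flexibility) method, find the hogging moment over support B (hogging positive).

Release continuity at B by inserting a hinge; the redundant is the internal moment M_B. The primary structure is two simply-supported spans AB and BC.
End slopes at the hinge B, treating each span as simply supported:
  span AB: triangular load, peak 34.6: w₀L³/(45EI) = 455.7/EI
  span BC: triangular load, peak 29: 7w₀L³/(360EI) = 237.9/EI
  relative rotation θ_0 = (455.7 + 237.9)/EI = 693.6/EI
A unit hogging moment at B produces rotation L₁/(3EI) + L₂/(3EI) = 5.3/EI.
Compatibility: M_B·(L₁+L₂)/(3EI) = θ_0, giving M_B = 130.9 kN·m (hogging).

M_B = 130.9 kN·m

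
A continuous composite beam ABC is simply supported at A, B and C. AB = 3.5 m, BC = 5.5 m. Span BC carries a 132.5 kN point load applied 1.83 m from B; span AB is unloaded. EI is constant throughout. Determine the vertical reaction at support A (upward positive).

Release continuity at B by inserting a hinge; the redundant is the internal moment M_B. The primary structure is two simply-supported spans AB and BC.
Discontinuity in slope at B on the released structure — sum the simple-span end rotations:
  span BC: point load 132.5 at a = 1.83: Pab(L + b)/(6LEI) = 247.3/EI
  relative rotation θ_0 = (0 + 247.3)/EI = 247.3/EI
A unit hogging moment at B produces rotation L₁/(3EI) + L₂/(3EI) = 3/EI.
Compatibility: M_B·(L₁+L₂)/(3EI) = θ_0, giving M_B = 82.43 kN·m (hogging).
Span AB, ΣM about A with M_B applied at B: R_B^{AB}·3.5 = 0 + 82.43, so R_B^{AB} = 23.55 kN and R_A = 0 − 23.55 = -23.55 kN.

R_A = -23.55 kN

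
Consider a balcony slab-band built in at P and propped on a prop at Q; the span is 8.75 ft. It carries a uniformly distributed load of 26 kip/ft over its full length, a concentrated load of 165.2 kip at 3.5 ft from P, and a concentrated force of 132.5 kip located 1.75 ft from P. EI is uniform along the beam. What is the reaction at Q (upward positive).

Remove the prop at Q; the released (primary) structure is a cantilever built in at P.
Deflection at Q on the released cantilever, summing each load's contribution:
  UDL 26: wL⁴/(8EI) = 19051/EI
  point load 165.2 at a = 3.5: Pa²(3L − a)/(6EI) = 7673/EI
  point load 132.5 at a = 1.75: Pa²(3L − a)/(6EI) = 1657/EI
  δ_0 = 28381/EI
Tip deflection under a unit load at Q: L³/(3EI) = 223.3/EI.
The prop prevents deflection at Q: R_Q = δ_0/δ_{QQ} = 28381/223.3 = 127.1 kip.

R_Q = 127.1 kip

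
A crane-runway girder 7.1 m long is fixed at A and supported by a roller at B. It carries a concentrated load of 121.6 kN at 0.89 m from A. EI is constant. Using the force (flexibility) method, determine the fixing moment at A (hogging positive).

M_A = 88.73 kN·m

Release the roller at B. Primary structure: cantilever fixed at A.
Free-end deflection of the primary structure under the applied loading (downward +):
  point load 121.6 at a = 0.89: Pa²(3L − a)/(6EI) = 327.6/EI
Tip deflection under a unit load at B: L³/(3EI) = 119.3/EI.
The prop prevents deflection at B: R_B = δ_0/δ_{BB} = 327.6/119.3 = 2.746 kN.
Moment equilibrium about A: M_A = Σ(load moments about A) − R_B·L = 108.2 − 2.746×7.1 = 88.73 kN·m.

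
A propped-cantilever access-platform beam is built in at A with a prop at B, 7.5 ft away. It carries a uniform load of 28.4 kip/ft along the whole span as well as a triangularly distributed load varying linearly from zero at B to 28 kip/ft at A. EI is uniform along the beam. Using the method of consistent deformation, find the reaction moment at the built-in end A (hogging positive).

M_A = 304.7 kip·ft

Choose R_B as the redundant. The primary structure is the cantilever fixed at A.
Free-end deflection of the primary structure under the applied loading (downward +):
  UDL 28.4: wL⁴/(8EI) = 11232/EI
  triangular load, peak 28 at the fixed end: w₀L⁴/(30EI) = 2953/EI
  δ_0 = 14186/EI
Flexibility coefficient — unit upward force at B: δ_{BB} = L³/(3EI) = 140.6/EI.
Compatibility at B: δ_0 − R_B·δ_{BB} = 0, so R_B = 14186/140.6 = 100.9 kip.
Moment equilibrium about A: M_A = Σ(load moments about A) − R_B·L = 1061 − 100.9×7.5 = 304.7 kip·ft.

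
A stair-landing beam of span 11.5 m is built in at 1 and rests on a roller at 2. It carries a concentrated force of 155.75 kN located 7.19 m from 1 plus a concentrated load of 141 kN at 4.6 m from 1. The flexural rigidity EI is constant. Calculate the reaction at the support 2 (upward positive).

R_2 = 101.6 kN

Release the roller at 2. Primary structure: cantilever fixed at 1.
Downward deflection at the released point 2 due to the loads:
  point load 155.75 at a = 7.19: Pa²(3L − a)/(6EI) = 36649/EI
  point load 141 at a = 4.6: Pa²(3L − a)/(6EI) = 14868/EI
  δ_0 = 51517/EI
Flexibility coefficient — unit upward force at 2: δ_{22} = L³/(3EI) = 507/EI.
Compatibility at 2: δ_0 − R_2·δ_{22} = 0, so R_2 = 51517/507 = 101.6 kN.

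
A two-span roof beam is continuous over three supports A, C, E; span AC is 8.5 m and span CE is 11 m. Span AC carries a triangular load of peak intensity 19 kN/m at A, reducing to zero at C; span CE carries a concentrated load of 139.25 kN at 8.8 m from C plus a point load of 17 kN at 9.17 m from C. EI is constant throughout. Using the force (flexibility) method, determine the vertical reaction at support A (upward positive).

Release continuity at C by inserting a hinge; the redundant is the internal moment M_C. The primary structure is two simply-supported spans AC and CE.
Rotations at C on the released spans (each span's end-slope, ×1/EI):
  span AC: triangular load, peak 19: 7w₀L³/(360EI) = 226.9/EI
  span CE: point load 139.25 at a = 8.8: Pab(L + b)/(6LEI) = 539.2/EI
  span CE: point load 17 at a = 9.17: Pab(L + b)/(6LEI) = 55.46/EI
  relative rotation θ_0 = (226.9 + 594.6)/EI = 821.5/EI
A unit hogging moment at C produces rotation L₁/(3EI) + L₂/(3EI) = 6.5/EI.
Slope continuity at C: θ_0 = M_C·6.5/EI, so M_C = 821.5/6.5 = 126.4 kN·m (hogging).
Span AC, ΣM about A with M_C applied at C: R_C^{AC}·8.5 = 228.8 + 126.4, so R_C^{AC} = 41.79 kN and R_A = 80.75 − 41.79 = 38.96 kN.

R_A = 38.96 kN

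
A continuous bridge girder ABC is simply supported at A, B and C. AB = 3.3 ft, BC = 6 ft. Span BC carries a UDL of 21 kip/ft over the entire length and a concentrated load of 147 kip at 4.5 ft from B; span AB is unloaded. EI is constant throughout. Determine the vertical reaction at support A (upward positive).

R_A = -38.68 kip

Take M_B as the redundant. Released structure: two simple spans AB and BC with a hinge at B.
Discontinuity in slope at B on the released structure — sum the simple-span end rotations:
  span BC: UDL 21: wL³/(24EI) = 189/EI
  span BC: point load 147 at a = 4.5: Pab(L + b)/(6LEI) = 206.7/EI
  relative rotation θ_0 = (0 + 395.7)/EI = 395.7/EI
A unit hogging moment at B produces rotation L₁/(3EI) + L₂/(3EI) = 3.1/EI.
Compatibility: M_B·(L₁+L₂)/(3EI) = θ_0, giving M_B = 127.7 kip·ft (hogging).
Span AB, ΣM about A with M_B applied at B: R_B^{AB}·3.3 = 0 + 127.7, so R_B^{AB} = 38.68 kip and R_A = 0 − 38.68 = -38.68 kip.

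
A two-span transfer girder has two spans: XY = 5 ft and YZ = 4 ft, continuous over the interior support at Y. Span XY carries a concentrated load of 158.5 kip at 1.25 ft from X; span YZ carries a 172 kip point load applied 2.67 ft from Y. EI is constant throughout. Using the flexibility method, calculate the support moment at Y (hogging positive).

Take M_Y as the redundant. Released structure: two simple spans XY and YZ with a hinge at Y.
Discontinuity in slope at Y on the released structure — sum the simple-span end rotations:
  span XY: point load 158.5 at a = 1.25: Pab(L + a)/(6LEI) = 154.8/EI
  span YZ: point load 172 at a = 2.67: Pab(L + b)/(6LEI) = 135.6/EI
  relative rotation θ_0 = (154.8 + 135.6)/EI = 290.4/EI
A unit hogging moment at Y produces rotation L₁/(3EI) + L₂/(3EI) = 3/EI.
Compatibility: M_Y·(L₁+L₂)/(3EI) = θ_0, giving M_Y = 96.81 kip·ft (hogging).

M_Y = 96.81 kip·ft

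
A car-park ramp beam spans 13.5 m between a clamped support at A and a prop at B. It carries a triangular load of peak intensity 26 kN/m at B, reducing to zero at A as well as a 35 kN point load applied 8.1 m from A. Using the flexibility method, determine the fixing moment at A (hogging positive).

Choose R_B as the redundant. The primary structure is the cantilever fixed at A.
Primary-structure tip deflection at B by superposition:
  triangular load, peak 26 at the free end: 11w₀L⁴/(120EI) = 79163/EI
  point load 35 at a = 8.1: Pa²(3L − a)/(6EI) = 12400/EI
  δ_0 = 91563/EI
Tip deflection under a unit load at B: L³/(3EI) = 820.1/EI.
The prop prevents deflection at B: R_B = δ_0/δ_{BB} = 91563/820.1 = 111.6 kN.
Moment equilibrium about A: M_A = Σ(load moments about A) − R_B·L = 1863 − 111.6×13.5 = 355.8 kN·m.

M_A = 355.8 kN·m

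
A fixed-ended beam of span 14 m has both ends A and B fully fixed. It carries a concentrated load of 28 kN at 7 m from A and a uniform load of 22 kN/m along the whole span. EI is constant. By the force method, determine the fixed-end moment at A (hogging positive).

Release both end moments; the primary structure is a simply-supported span AB with redundants M_A and M_B.
Simple-span end rotations at A and B under the given loads:
  at A: point load 28 at a = 7: Pab(L + b)/(6LEI) = 343/EI
  at B: point load 28 at a = 7: Pab(L + a)/(6LEI) = 343/EI
  at A: UDL 22: wL³/(24EI) = 2515/EI
  at B: UDL 22: wL³/(24EI) = 2515/EI
  θ_A0 = 2858/EI,  θ_B0 = 2858/EI
Flexibility coefficients: a unit moment at one end gives L/(3EI) there and L/(6EI) at the far end, so f₁₁ = f₂₂ = 4.667/EI and f₁₂ = f₂₁ = 2.333/EI.
Compatibility — zero rotation at each built-in end:
  4.667 M_A + 2.333 M_B = 2858
  2.333 M_A + 4.667 M_B = 2858
Solving the pair gives M_A = 408.3 kN·m and M_B = 408.3 kN·m (hogging).

M_A = 408.3 kN·m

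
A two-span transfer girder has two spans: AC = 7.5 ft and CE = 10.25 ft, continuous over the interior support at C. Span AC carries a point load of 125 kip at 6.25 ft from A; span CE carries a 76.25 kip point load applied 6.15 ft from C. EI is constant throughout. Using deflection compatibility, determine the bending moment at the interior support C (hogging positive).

M_C = 126.3 kip·ft

Take M_C as the redundant. Released structure: two simple spans AC and CE with a hinge at C.
Discontinuity in slope at C on the released structure — sum the simple-span end rotations:
  span AC: point load 125 at a = 6.25: Pab(L + a)/(6LEI) = 298.4/EI
  span CE: point load 76.25 at a = 6.15: Pab(L + b)/(6LEI) = 448.6/EI
  relative rotation θ_0 = (298.4 + 448.6)/EI = 747/EI
A unit hogging moment at C produces rotation L₁/(3EI) + L₂/(3EI) = 5.917/EI.
Slope continuity at C: θ_0 = M_C·5.917/EI, so M_C = 747/5.917 = 126.3 kip·ft (hogging).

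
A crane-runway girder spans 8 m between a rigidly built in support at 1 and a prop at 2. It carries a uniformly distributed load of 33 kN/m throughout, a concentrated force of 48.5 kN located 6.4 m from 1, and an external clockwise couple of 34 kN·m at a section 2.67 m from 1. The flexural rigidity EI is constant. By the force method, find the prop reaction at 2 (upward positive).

R_2 = 136.7 kN

Release the roller at 2. Primary structure: cantilever fixed at 1.
Free-end deflection of the primary structure under the applied loading (downward +):
  UDL 33: wL⁴/(8EI) = 16896/EI
  point load 48.5 at a = 6.4: Pa²(3L − a)/(6EI) = 5827/EI
  clockwise couple 34 at a = 2.67: M₀a(2L − a)/(2EI) = 605/EI
  δ_0 = 23328/EI
Flexibility coefficient — unit upward force at 2: δ_{22} = L³/(3EI) = 170.7/EI.
The prop prevents deflection at 2: R_2 = δ_0/δ_{22} = 23328/170.7 = 136.7 kN.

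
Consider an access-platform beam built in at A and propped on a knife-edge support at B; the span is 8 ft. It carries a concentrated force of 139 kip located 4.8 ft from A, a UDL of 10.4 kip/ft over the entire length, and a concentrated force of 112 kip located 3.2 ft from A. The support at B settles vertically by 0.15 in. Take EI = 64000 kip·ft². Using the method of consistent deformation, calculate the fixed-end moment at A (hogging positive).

M_A = 479.5 kip·ft

Take the reaction at B as the redundant and release it; the primary structure is a cantilever fixed at A.
Primary-structure tip deflection at B by superposition:
  point load 139 at a = 4.8: Pa²(3L − a)/(6EI) = 10248/EI
  UDL 10.4: wL⁴/(8EI) = 5325/EI
  point load 112 at a = 3.2: Pa²(3L − a)/(6EI) = 3976/EI
  δ_0 = 19549/EI
Flexibility coefficient — unit upward force at B: δ_{BB} = L³/(3EI) = 170.7/EI.
With EI = 64000 kip·ft²: δ_0 = 0.30545 ft and δ_{BB} = 0.002667 ft/kip.
Compatibility — the beam at B must follow the support down by 0.0125 ft: δ_0 − R_B·δ_{BB} = 0.0125, so R_B = (0.30545 − 0.0125)/0.002667 = 109.9 kip.
Moment equilibrium about A: M_A = Σ(load moments about A) − R_B·L = 1358 − 109.9×8 = 479.5 kip·ft.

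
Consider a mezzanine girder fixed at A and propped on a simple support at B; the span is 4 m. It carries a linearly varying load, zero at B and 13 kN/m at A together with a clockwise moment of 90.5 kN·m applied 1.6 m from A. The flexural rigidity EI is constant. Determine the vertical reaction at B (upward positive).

R_B = 26.92 kN

Remove the prop at B; the released (primary) structure is a cantilever built in at A.
Deflection at B on the released cantilever, summing each load's contribution:
  triangular load, peak 13 at the fixed end: w₀L⁴/(30EI) = 110.9/EI
  clockwise couple 90.5 at a = 1.6: M₀a(2L − a)/(2EI) = 463.4/EI
  δ_0 = 574.3/EI
Flexibility coefficient — unit upward force at B: δ_{BB} = L³/(3EI) = 21.33/EI.
Compatibility at B: δ_0 − R_B·δ_{BB} = 0, so R_B = 574.3/21.33 = 26.92 kN.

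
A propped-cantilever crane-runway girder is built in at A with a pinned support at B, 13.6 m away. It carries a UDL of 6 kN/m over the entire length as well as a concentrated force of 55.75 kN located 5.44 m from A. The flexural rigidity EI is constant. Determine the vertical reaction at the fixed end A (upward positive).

R_A = 95.15 kN

Choose R_B as the redundant. The primary structure is the cantilever fixed at A.
Free-end deflection of the primary structure under the applied loading (downward +):
  UDL 6: wL⁴/(8EI) = 25658/EI
  point load 55.75 at a = 5.44: Pa²(3L − a)/(6EI) = 9723/EI
  δ_0 = 35381/EI
Tip deflection under a unit load at B: L³/(3EI) = 838.5/EI.
The prop prevents deflection at B: R_B = δ_0/δ_{BB} = 35381/838.5 = 42.2 kN.
Vertical equilibrium: R_A = ΣP − R_B = 137.3 − 42.2 = 95.15 kN.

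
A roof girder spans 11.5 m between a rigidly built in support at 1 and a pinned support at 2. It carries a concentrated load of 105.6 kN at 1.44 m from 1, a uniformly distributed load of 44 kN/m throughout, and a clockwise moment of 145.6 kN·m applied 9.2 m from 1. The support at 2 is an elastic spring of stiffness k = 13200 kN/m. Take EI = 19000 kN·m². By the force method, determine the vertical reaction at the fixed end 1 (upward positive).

Release the roller at 2. Primary structure: cantilever fixed at 1.
Primary-structure tip deflection at 2 by superposition:
  point load 105.6 at a = 1.44: Pa²(3L − a)/(6EI) = 1207/EI
  UDL 44: wL⁴/(8EI) = 96195/EI
  clockwise couple 145.6 at a = 9.2: M₀a(2L − a)/(2EI) = 9243/EI
  δ_0 = 106645/EI
Tip deflection under a unit load at 2: L³/(3EI) = 507/EI.
With EI = 19000 kN·m²: δ_0 = 5.6129 m and δ_{22} = 0.026682 m/kN.
Compatibility — the spring shortens by R_2/k under the reaction it provides: δ_0 − R_2·δ_{22} = R_2/k. With 1/k = 0.000076 m/kN, R_2 = δ_0 / (δ_{22} + 1/k) = 5.6129 / (0.026682 + 0.000076) = 209.8 kN.
Vertical equilibrium: R_1 = ΣP − R_2 = 611.6 − 209.8 = 401.8 kN.

R_1 = 401.8 kN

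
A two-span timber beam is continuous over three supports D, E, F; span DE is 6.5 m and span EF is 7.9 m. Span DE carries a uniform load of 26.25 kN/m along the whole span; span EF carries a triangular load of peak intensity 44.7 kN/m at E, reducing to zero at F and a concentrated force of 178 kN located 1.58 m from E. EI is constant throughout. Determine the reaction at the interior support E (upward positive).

Insert a hinge at E; M_E is the redundant, and each span becomes simply supported.
Discontinuity in slope at E on the released structure — sum the simple-span end rotations:
  span DE: UDL 26.25: wL³/(24EI) = 300.4/EI
  span EF: triangular load, peak 44.7: w₀L³/(45EI) = 489.8/EI
  span EF: point load 178 at a = 1.58: Pab(L + b)/(6LEI) = 533.2/EI
  relative rotation θ_0 = (300.4 + 1023)/EI = 1323/EI
A unit hogging moment at E produces rotation L₁/(3EI) + L₂/(3EI) = 4.8/EI.
Compatibility: M_E·(L₁+L₂)/(3EI) = θ_0, giving M_E = 275.7 kN·m (hogging).
Span DE, ΣM about D with M_E applied at E: R_E^{DE}·6.5 = 554.5 + 275.7, so R_E^{DE} = 127.7 kN and R_D = 170.6 − 127.7 = 42.9 kN.
Span EF, ΣM about F: R_E^{EF}·7.9 = 2055 + 275.7, so R_E^{EF} = 295 kN and R_F = 354.6 − 295 = 59.56 kN.
R_E = 127.7 + 295 = 422.7 kN.

R_E = 422.7 kN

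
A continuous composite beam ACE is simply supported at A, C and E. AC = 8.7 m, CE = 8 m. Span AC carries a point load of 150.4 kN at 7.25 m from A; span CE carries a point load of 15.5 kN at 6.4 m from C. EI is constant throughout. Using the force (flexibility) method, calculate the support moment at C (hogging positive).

M_C = 92.49 kN·m

Insert a hinge at C; M_C is the redundant, and each span becomes simply supported.
End slopes at the hinge C, treating each span as simply supported:
  span AC: point load 150.4 at a = 7.25: Pab(L + a)/(6LEI) = 483.1/EI
  span CE: point load 15.5 at a = 6.4: Pab(L + b)/(6LEI) = 31.74/EI
  relative rotation θ_0 = (483.1 + 31.74)/EI = 514.9/EI
A unit hogging moment at C produces rotation L₁/(3EI) + L₂/(3EI) = 5.567/EI.
Slope continuity at C: θ_0 = M_C·5.567/EI, so M_C = 514.9/5.567 = 92.49 kN·m (hogging).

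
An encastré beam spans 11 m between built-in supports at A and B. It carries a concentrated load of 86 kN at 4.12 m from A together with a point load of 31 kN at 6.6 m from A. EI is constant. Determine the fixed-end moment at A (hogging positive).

M_A = 171.3 kN·m

Release both end moments; the primary structure is a simply-supported span AB with redundants M_A and M_B.
On the primary (simply-supported) span, the end slopes from the loading are:
  at A: point load 86 at a = 4.12: Pab(L + b)/(6LEI) = 660.4/EI
  at B: point load 86 at a = 4.12: Pab(L + a)/(6LEI) = 558.5/EI
  at A: point load 31 at a = 6.6: Pab(L + b)/(6LEI) = 210.1/EI
  at B: point load 31 at a = 6.6: Pab(L + a)/(6LEI) = 240.1/EI
  θ_A0 = 870.5/EI,  θ_B0 = 798.5/EI
Flexibility coefficients: a unit moment at one end gives L/(3EI) there and L/(6EI) at the far end, so f₁₁ = f₂₂ = 3.667/EI and f₁₂ = f₂₁ = 1.833/EI.
Compatibility — zero rotation at each built-in end:
  3.667 M_A + 1.833 M_B = 870.5
  1.833 M_A + 3.667 M_B = 798.5
Solving the pair gives M_A = 171.3 kN·m and M_B = 132.1 kN·m (hogging).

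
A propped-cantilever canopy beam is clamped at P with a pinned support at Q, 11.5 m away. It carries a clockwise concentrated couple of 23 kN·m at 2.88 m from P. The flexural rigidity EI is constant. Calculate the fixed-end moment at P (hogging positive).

M_P = 7.884 kN·m

Take the reaction at Q as the redundant and release it; the primary structure is a cantilever fixed at P.
Downward deflection at the released point Q due to the loads:
  clockwise couple 23 at a = 2.88: M₀a(2L − a)/(2EI) = 666.4/EI
Flexibility coefficient — unit upward force at Q: δ_{QQ} = L³/(3EI) = 507/EI.
Compatibility at Q: δ_0 − R_Q·δ_{QQ} = 0, so R_Q = 666.4/507 = 1.314 kN.
Moment equilibrium about P: M_P = Σ(load moments about P) − R_Q·L = 23 − 1.314×11.5 = 7.884 kN·m.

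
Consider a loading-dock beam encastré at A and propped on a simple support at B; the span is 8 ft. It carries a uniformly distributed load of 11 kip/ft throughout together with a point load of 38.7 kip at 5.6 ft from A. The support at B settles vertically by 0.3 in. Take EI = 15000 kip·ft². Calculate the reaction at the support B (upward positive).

Choose R_B as the redundant. The primary structure is the cantilever fixed at A.
Downward deflection at the released point B due to the loads:
  UDL 11: wL⁴/(8EI) = 5632/EI
  point load 38.7 at a = 5.6: Pa²(3L − a)/(6EI) = 3722/EI
  δ_0 = 9354/EI
Flexibility coefficient — unit upward force at B: δ_{BB} = L³/(3EI) = 170.7/EI.
With EI = 15000 kip·ft²: δ_0 = 0.62359 ft and δ_{BB} = 0.011378 ft/kip.
Compatibility — the beam at B must follow the support down by 0.025 ft: δ_0 − R_B·δ_{BB} = 0.025, so R_B = (0.62359 − 0.025)/0.011378 = 52.61 kip.

R_B = 52.61 kip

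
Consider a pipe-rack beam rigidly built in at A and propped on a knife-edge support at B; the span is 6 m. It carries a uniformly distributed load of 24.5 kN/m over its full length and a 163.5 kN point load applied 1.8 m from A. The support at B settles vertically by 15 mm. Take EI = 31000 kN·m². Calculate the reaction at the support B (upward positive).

Choose R_B as the redundant. The primary structure is the cantilever fixed at A.
Downward deflection at the released point B due to the loads:
  UDL 24.5: wL⁴/(8EI) = 3969/EI
  point load 163.5 at a = 1.8: Pa²(3L − a)/(6EI) = 1430/EI
  δ_0 = 5399/EI
Tip deflection under a unit load at B: L³/(3EI) = 72/EI.
With EI = 31000 kN·m²: δ_0 = 0.17417 m and δ_{BB} = 0.002323 m/kN.
Compatibility — the beam at B must follow the support down by 0.015 m: δ_0 − R_B·δ_{BB} = 0.015, so R_B = (0.17417 − 0.015)/0.002323 = 68.53 kN.

R_B = 68.53 kN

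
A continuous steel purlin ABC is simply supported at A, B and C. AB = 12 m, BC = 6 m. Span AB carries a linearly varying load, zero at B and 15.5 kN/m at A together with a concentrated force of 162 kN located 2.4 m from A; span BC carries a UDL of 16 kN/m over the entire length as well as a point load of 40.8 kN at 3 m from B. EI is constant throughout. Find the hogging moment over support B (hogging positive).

Take M_B as the redundant. Released structure: two simple spans AB and BC with a hinge at B.
Rotations at B on the released spans (each span's end-slope, ×1/EI):
  span AB: triangular load, peak 15.5: 7w₀L³/(360EI) = 520.8/EI
  span AB: point load 162 at a = 2.4: Pab(L + a)/(6LEI) = 746.5/EI
  span BC: UDL 16: wL³/(24EI) = 144/EI
  span BC: point load 40.8 at a = 3: Pab(L + b)/(6LEI) = 91.8/EI
  relative rotation θ_0 = (1267 + 235.8)/EI = 1503/EI
A unit hogging moment at B produces rotation L₁/(3EI) + L₂/(3EI) = 6/EI.
Compatibility: M_B·(L₁+L₂)/(3EI) = θ_0, giving M_B = 250.5 kN·m (hogging).

M_B = 250.5 kN·m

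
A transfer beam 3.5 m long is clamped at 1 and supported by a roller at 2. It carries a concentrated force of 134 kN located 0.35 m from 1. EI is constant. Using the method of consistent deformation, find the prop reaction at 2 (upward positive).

Choose R_2 as the redundant. The primary structure is the cantilever fixed at 1.
Downward deflection at the released point 2 due to the loads:
  point load 134 at a = 0.35: Pa²(3L − a)/(6EI) = 27.77/EI
Tip deflection under a unit load at 2: L³/(3EI) = 14.29/EI.
Compatibility at 2: δ_0 − R_2·δ_{22} = 0, so R_2 = 27.77/14.29 = 1.943 kN.

R_2 = 1.943 kN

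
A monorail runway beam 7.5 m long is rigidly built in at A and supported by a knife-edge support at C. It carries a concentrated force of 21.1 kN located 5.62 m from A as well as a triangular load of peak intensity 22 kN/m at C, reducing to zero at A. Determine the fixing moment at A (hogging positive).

Take the reaction at C as the redundant and release it; the primary structure is a cantilever fixed at A.
Deflection at C on the released cantilever, summing each load's contribution:
  point load 21.1 at a = 5.62: Pa²(3L − a)/(6EI) = 1875/EI
  triangular load, peak 22 at the free end: 11w₀L⁴/(120EI) = 6381/EI
  δ_0 = 8256/EI
Tip deflection under a unit load at C: L³/(3EI) = 140.6/EI.
Compatibility at C: δ_0 − R_C·δ_{CC} = 0, so R_C = 8256/140.6 = 58.71 kN.
Moment equilibrium about A: M_A = Σ(load moments about A) − R_C·L = 531.1 − 58.71×7.5 = 90.78 kN·m.

M_A = 90.78 kN·m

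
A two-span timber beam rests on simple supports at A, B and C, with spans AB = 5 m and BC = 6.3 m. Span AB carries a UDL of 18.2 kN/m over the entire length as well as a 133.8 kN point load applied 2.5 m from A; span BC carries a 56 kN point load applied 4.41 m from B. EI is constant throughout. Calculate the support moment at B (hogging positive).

M_B = 107.5 kN·m

Release continuity at B by inserting a hinge; the redundant is the internal moment M_B. The primary structure is two simply-supported spans AB and BC.
End slopes at the hinge B, treating each span as simply supported:
  span AB: UDL 18.2: wL³/(24EI) = 94.79/EI
  span AB: point load 133.8 at a = 2.5: Pab(L + a)/(6LEI) = 209.1/EI
  span BC: point load 56 at a = 4.41: Pab(L + b)/(6LEI) = 101.1/EI
  relative rotation θ_0 = (303.9 + 101.1)/EI = 405/EI
A unit hogging moment at B produces rotation L₁/(3EI) + L₂/(3EI) = 3.767/EI.
Slope continuity at B: θ_0 = M_B·3.767/EI, so M_B = 405/3.767 = 107.5 kN·m (hogging).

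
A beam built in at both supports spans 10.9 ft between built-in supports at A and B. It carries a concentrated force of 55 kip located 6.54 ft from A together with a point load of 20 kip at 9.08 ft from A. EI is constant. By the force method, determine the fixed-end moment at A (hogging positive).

Release both end moments; the primary structure is a simply-supported span AB with redundants M_A and M_B.
Simple-span end rotations at A and B under the given loads:
  at A: point load 55 at a = 6.54: Pab(L + b)/(6LEI) = 365.9/EI
  at B: point load 55 at a = 6.54: Pab(L + a)/(6LEI) = 418.2/EI
  at A: point load 20 at a = 9.08: Pab(L + b)/(6LEI) = 64.28/EI
  at B: point load 20 at a = 9.08: Pab(L + a)/(6LEI) = 101/EI
  θ_A0 = 430.2/EI,  θ_B0 = 519.2/EI
Flexibility coefficients: a unit moment at one end gives L/(3EI) there and L/(6EI) at the far end, so f₁₁ = f₂₂ = 3.633/EI and f₁₂ = f₂₁ = 1.817/EI.
Compatibility — zero rotation at each built-in end:
  3.633 M_A + 1.817 M_B = 430.2
  1.817 M_A + 3.633 M_B = 519.2
Solving the pair gives M_A = 62.61 kip·ft and M_B = 111.6 kip·ft (hogging).

M_A = 62.61 kip·ft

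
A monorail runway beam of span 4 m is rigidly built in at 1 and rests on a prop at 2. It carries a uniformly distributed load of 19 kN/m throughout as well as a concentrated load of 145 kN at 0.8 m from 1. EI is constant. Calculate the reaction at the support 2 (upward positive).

R_2 = 36.62 kN

Remove the prop at 2; the released (primary) structure is a cantilever built in at 1.
Primary-structure tip deflection at 2 by superposition:
  UDL 19: wL⁴/(8EI) = 608/EI
  point load 145 at a = 0.8: Pa²(3L − a)/(6EI) = 173.2/EI
  δ_0 = 781.2/EI
Flexibility coefficient — unit upward force at 2: δ_{22} = L³/(3EI) = 21.33/EI.
Compatibility at 2: δ_0 − R_2·δ_{22} = 0, so R_2 = 781.2/21.33 = 36.62 kN.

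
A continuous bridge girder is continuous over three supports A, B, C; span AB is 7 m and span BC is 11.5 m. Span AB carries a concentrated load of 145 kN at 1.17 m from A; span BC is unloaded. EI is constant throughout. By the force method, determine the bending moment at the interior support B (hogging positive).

Insert a hinge at B; M_B is the redundant, and each span becomes simply supported.
End slopes at the hinge B, treating each span as simply supported:
  span AB: point load 145 at a = 1.17: Pab(L + a)/(6LEI) = 192.4/EI
  relative rotation θ_0 = (192.4 + 0)/EI = 192.4/EI
A unit hogging moment at B produces rotation L₁/(3EI) + L₂/(3EI) = 6.167/EI.
Compatibility: M_B·(L₁+L₂)/(3EI) = θ_0, giving M_B = 31.2 kN·m (hogging).

M_B = 31.2 kN·m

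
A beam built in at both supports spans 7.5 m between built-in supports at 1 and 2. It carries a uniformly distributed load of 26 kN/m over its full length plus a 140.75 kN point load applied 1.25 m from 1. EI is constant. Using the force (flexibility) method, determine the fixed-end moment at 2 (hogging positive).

M_2 = 146.3 kN·m

Take the two fixed-end moments M_1, M_2 as redundants; the released structure is the simple span 12.
Simple-span end rotations at 1 and 2 under the given loads:
  at 1: UDL 26: wL³/(24EI) = 457/EI
  at 2: UDL 26: wL³/(24EI) = 457/EI
  at 1: point load 140.75 at a = 1.25: Pab(L + b)/(6LEI) = 336/EI
  at 2: point load 140.75 at a = 1.25: Pab(L + a)/(6LEI) = 213.8/EI
  θ_10 = 793/EI,  θ_20 = 670.8/EI
Flexibility coefficients: a unit moment at one end gives L/(3EI) there and L/(6EI) at the far end, so f₁₁ = f₂₂ = 2.5/EI and f₁₂ = f₂₁ = 1.25/EI.
Compatibility — zero rotation at each built-in end:
  2.5 M_1 + 1.25 M_2 = 793
  1.25 M_1 + 2.5 M_2 = 670.8
Solving the pair gives M_1 = 244.1 kN·m and M_2 = 146.3 kN·m (hogging).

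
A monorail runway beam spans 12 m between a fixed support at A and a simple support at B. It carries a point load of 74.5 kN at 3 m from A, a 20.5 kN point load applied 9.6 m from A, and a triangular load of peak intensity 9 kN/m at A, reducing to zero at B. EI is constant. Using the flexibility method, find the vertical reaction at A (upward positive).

R_A = 117.4 kN

Choose R_B as the redundant. The primary structure is the cantilever fixed at A.
Free-end deflection of the primary structure under the applied loading (downward +):
  point load 74.5 at a = 3: Pa²(3L − a)/(6EI) = 3688/EI
  point load 20.5 at a = 9.6: Pa²(3L − a)/(6EI) = 8313/EI
  triangular load, peak 9 at the fixed end: w₀L⁴/(30EI) = 6221/EI
  δ_0 = 18221/EI
Tip deflection under a unit load at B: L³/(3EI) = 576/EI.
The prop prevents deflection at B: R_B = δ_0/δ_{BB} = 18221/576 = 31.63 kN.
Vertical equilibrium: R_A = ΣP − R_B = 149 − 31.63 = 117.4 kN.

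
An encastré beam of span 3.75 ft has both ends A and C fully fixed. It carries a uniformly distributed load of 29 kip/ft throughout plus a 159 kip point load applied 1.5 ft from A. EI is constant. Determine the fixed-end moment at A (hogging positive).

M_A = 119.8 kip·ft

Take the two fixed-end moments M_A, M_C as redundants; the released structure is the simple span AC.
Simple-span end rotations at A and C under the given loads:
  at A: UDL 29: wL³/(24EI) = 63.72/EI
  at C: UDL 29: wL³/(24EI) = 63.72/EI
  at A: point load 159 at a = 1.5: Pab(L + b)/(6LEI) = 143.1/EI
  at C: point load 159 at a = 1.5: Pab(L + a)/(6LEI) = 125.2/EI
  θ_A0 = 206.8/EI,  θ_C0 = 188.9/EI
Flexibility coefficients: a unit moment at one end gives L/(3EI) there and L/(6EI) at the far end, so f₁₁ = f₂₂ = 1.25/EI and f₁₂ = f₂₁ = 0.625/EI.
Compatibility — zero rotation at each built-in end:
  1.25 M_A + 0.625 M_C = 206.8
  0.625 M_A + 1.25 M_C = 188.9
Solving the pair gives M_A = 119.8 kip·ft and M_C = 91.22 kip·ft (hogging).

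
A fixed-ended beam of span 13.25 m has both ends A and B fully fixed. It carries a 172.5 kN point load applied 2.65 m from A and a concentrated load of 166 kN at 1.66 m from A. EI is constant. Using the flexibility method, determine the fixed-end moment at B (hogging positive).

Take the two fixed-end moments M_A, M_B as redundants; the released structure is the simple span AB.
Simple-span end rotations at A and B under the given loads:
  at A: point load 172.5 at a = 2.65: Pab(L + b)/(6LEI) = 1454/EI
  at B: point load 172.5 at a = 2.65: Pab(L + a)/(6LEI) = 969.1/EI
  at A: point load 166 at a = 1.66: Pab(L + b)/(6LEI) = 997.9/EI
  at B: point load 166 at a = 1.66: Pab(L + a)/(6LEI) = 599/EI
  θ_A0 = 2452/EI,  θ_B0 = 1568/EI
Flexibility coefficients: a unit moment at one end gives L/(3EI) there and L/(6EI) at the far end, so f₁₁ = f₂₂ = 4.417/EI and f₁₂ = f₂₁ = 2.208/EI.
Compatibility — zero rotation at each built-in end:
  4.417 M_A + 2.208 M_B = 2452
  2.208 M_A + 4.417 M_B = 1568
Solving the pair gives M_A = 503.4 kN·m and M_B = 103.3 kN·m (hogging).

M_B = 103.3 kN·m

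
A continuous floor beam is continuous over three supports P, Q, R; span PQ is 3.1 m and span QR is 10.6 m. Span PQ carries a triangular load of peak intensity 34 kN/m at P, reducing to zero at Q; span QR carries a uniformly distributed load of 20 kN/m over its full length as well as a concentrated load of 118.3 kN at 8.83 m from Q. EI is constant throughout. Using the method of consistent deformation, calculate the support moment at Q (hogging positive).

Release continuity at Q by inserting a hinge; the redundant is the internal moment M_Q. The primary structure is two simply-supported spans PQ and QR.
Rotations at Q on the released spans (each span's end-slope, ×1/EI):
  span PQ: triangular load, peak 34: 7w₀L³/(360EI) = 19.7/EI
  span QR: UDL 20: wL³/(24EI) = 992.5/EI
  span QR: point load 118.3 at a = 8.83: Pab(L + b)/(6LEI) = 359.6/EI
  relative rotation θ_0 = (19.7 + 1352)/EI = 1372/EI
A unit hogging moment at Q produces rotation L₁/(3EI) + L₂/(3EI) = 4.567/EI.
Compatibility: M_Q·(L₁+L₂)/(3EI) = θ_0, giving M_Q = 300.4 kN·m (hogging).

M_Q = 300.4 kN·m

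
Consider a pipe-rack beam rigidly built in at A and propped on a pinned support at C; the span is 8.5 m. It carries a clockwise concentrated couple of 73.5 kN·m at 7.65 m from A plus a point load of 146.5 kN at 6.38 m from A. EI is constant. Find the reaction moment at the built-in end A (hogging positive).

M_A = 110 kN·m

Choose R_C as the redundant. The primary structure is the cantilever fixed at A.
Deflection at C on the released cantilever, summing each load's contribution:
  clockwise couple 73.5 at a = 7.65: M₀a(2L − a)/(2EI) = 2629/EI
  point load 146.5 at a = 6.38: Pa²(3L − a)/(6EI) = 19003/EI
  δ_0 = 21631/EI
Flexibility coefficient — unit upward force at C: δ_{CC} = L³/(3EI) = 204.7/EI.
The prop prevents deflection at C: R_C = δ_0/δ_{CC} = 21631/204.7 = 105.7 kN.
Moment equilibrium about A: M_A = Σ(load moments about A) − R_C·L = 1008 − 105.7×8.5 = 110 kN·m.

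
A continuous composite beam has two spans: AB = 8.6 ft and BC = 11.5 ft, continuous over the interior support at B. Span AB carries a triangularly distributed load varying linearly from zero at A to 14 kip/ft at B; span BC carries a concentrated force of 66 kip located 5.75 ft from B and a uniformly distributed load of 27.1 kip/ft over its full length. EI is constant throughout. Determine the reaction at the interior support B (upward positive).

R_B = 303.6 kip

Release continuity at B by inserting a hinge; the redundant is the internal moment M_B. The primary structure is two simply-supported spans AB and BC.
End slopes at the hinge B, treating each span as simply supported:
  span AB: triangular load, peak 14: w₀L³/(45EI) = 197.9/EI
  span BC: point load 66 at a = 5.75: Pab(L + b)/(6LEI) = 545.5/EI
  span BC: UDL 27.1: wL³/(24EI) = 1717/EI
  relative rotation θ_0 = (197.9 + 2263)/EI = 2461/EI
A unit hogging moment at B produces rotation L₁/(3EI) + L₂/(3EI) = 6.7/EI.
Slope continuity at B: θ_0 = M_B·6.7/EI, so M_B = 2461/6.7 = 367.3 kip·ft (hogging).
Span AB, ΣM about A with M_B applied at B: R_B^{AB}·8.6 = 345.1 + 367.3, so R_B^{AB} = 82.84 kip and R_A = 60.2 − 82.84 = -22.64 kip.
Span BC, ΣM about C: R_B^{BC}·11.5 = 2171 + 367.3, so R_B^{BC} = 220.8 kip and R_C = 377.6 − 220.8 = 156.9 kip.
R_B = 82.84 + 220.8 = 303.6 kip.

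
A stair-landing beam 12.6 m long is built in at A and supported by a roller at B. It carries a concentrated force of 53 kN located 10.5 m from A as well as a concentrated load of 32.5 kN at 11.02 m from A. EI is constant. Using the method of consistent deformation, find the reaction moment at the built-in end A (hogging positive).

Take the reaction at B as the redundant and release it; the primary structure is a cantilever fixed at A.
Free-end deflection of the primary structure under the applied loading (downward +):
  point load 53 at a = 10.5: Pa²(3L − a)/(6EI) = 26587/EI
  point load 32.5 at a = 11.02: Pa²(3L − a)/(6EI) = 17616/EI
  δ_0 = 44203/EI
Tip deflection under a unit load at B: L³/(3EI) = 666.8/EI.
Compatibility at B: δ_0 − R_B·δ_{BB} = 0, so R_B = 44203/666.8 = 66.29 kN.
Moment equilibrium about A: M_A = Σ(load moments about A) − R_B·L = 914.6 − 66.29×12.6 = 79.38 kN·m.

M_A = 79.38 kN·m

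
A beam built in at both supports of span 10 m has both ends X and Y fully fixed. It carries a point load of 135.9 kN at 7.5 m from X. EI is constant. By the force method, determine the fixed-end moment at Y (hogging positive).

Release both end moments; the primary structure is a simply-supported span XY with redundants M_X and M_Y.
Simple-span end rotations at X and Y under the given loads:
  at X: point load 135.9 at a = 7.5: Pab(L + b)/(6LEI) = 530.9/EI
  at Y: point load 135.9 at a = 7.5: Pab(L + a)/(6LEI) = 743.2/EI
  θ_X0 = 530.9/EI,  θ_Y0 = 743.2/EI
Flexibility coefficients: a unit moment at one end gives L/(3EI) there and L/(6EI) at the far end, so f₁₁ = f₂₂ = 3.333/EI and f₁₂ = f₂₁ = 1.667/EI.
Compatibility — zero rotation at each built-in end:
  3.333 M_X + 1.667 M_Y = 530.9
  1.667 M_X + 3.333 M_Y = 743.2
Solving the pair gives M_X = 63.7 kN·m and M_Y = 191.1 kN·m (hogging).

M_Y = 191.1 kN·m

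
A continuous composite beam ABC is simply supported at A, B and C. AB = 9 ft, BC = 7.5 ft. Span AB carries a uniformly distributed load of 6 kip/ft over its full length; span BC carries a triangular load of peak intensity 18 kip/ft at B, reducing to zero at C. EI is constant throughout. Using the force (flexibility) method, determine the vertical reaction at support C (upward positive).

R_C = 13.99 kip

Release continuity at B by inserting a hinge; the redundant is the internal moment M_B. The primary structure is two simply-supported spans AB and BC.
Rotations at B on the released spans (each span's end-slope, ×1/EI):
  span AB: UDL 6: wL³/(24EI) = 182.2/EI
  span BC: triangular load, peak 18: w₀L³/(45EI) = 168.8/EI
  relative rotation θ_0 = (182.2 + 168.8)/EI = 351/EI
A unit hogging moment at B produces rotation L₁/(3EI) + L₂/(3EI) = 5.5/EI.
Compatibility: M_B·(L₁+L₂)/(3EI) = θ_0, giving M_B = 63.82 kip·ft (hogging).
Span BC, ΣM about C: R_B^{BC}·7.5 = 337.5 + 63.82, so R_B^{BC} = 53.51 kip and R_C = 67.5 − 53.51 = 13.99 kip.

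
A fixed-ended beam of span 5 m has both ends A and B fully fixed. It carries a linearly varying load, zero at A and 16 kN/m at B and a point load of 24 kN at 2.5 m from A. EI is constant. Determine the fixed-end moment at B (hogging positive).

Take the two fixed-end moments M_A, M_B as redundants; the released structure is the simple span AB.
Simple-span end rotations at A and B under the given loads:
  at A: triangular load, peak 16: 7w₀L³/(360EI) = 38.89/EI
  at B: triangular load, peak 16: w₀L³/(45EI) = 44.44/EI
  at A: point load 24 at a = 2.5: Pab(L + b)/(6LEI) = 37.5/EI
  at B: point load 24 at a = 2.5: Pab(L + a)/(6LEI) = 37.5/EI
  θ_A0 = 76.39/EI,  θ_B0 = 81.94/EI
Flexibility coefficients: a unit moment at one end gives L/(3EI) there and L/(6EI) at the far end, so f₁₁ = f₂₂ = 1.667/EI and f₁₂ = f₂₁ = 0.8333/EI.
Compatibility — zero rotation at each built-in end:
  1.667 M_A + 0.8333 M_B = 76.39
  0.8333 M_A + 1.667 M_B = 81.94
Solving the pair gives M_A = 28.33 kN·m and M_B = 35 kN·m (hogging).

M_B = 35 kN·m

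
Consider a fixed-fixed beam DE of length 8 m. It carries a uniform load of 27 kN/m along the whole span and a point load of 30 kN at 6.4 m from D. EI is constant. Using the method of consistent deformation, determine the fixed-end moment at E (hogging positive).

Take the two fixed-end moments M_D, M_E as redundants; the released structure is the simple span DE.
End rotations of the released simple span under the applied load (×1/EI):
  at D: UDL 27: wL³/(24EI) = 576/EI
  at E: UDL 27: wL³/(24EI) = 576/EI
  at D: point load 30 at a = 6.4: Pab(L + b)/(6LEI) = 61.44/EI
  at E: point load 30 at a = 6.4: Pab(L + a)/(6LEI) = 92.16/EI
  θ_D0 = 637.4/EI,  θ_E0 = 668.2/EI
Flexibility coefficients: a unit moment at one end gives L/(3EI) there and L/(6EI) at the far end, so f₁₁ = f₂₂ = 2.667/EI and f₁₂ = f₂₁ = 1.333/EI.
Compatibility — zero rotation at each built-in end:
  2.667 M_D + 1.333 M_E = 637.4
  1.333 M_D + 2.667 M_E = 668.2
Solving the pair gives M_D = 151.7 kN·m and M_E = 174.7 kN·m (hogging).

M_E = 174.7 kN·m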